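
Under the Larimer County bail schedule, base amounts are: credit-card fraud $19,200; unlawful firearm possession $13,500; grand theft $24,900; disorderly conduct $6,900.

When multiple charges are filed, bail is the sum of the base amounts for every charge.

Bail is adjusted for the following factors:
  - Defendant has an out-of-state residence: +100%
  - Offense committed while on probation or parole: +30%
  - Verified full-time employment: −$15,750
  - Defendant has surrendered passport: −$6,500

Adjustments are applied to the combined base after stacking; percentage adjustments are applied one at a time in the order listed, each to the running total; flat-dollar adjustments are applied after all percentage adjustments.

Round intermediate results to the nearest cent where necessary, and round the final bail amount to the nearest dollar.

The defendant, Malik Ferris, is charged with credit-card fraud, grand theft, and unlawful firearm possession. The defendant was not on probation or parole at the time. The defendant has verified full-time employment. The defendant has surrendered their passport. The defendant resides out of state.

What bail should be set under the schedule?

$92,950

Base amounts from the schedule: credit-card fraud $19,200; grand theft $24,900; unlawful firearm possession $13,500.
Stacking rule: sum of all bases. $19,200 + $24,900 + $13,500 = $57,600.
Defendant has an out-of-state residence (+100%): $57,600 × 2 = $115,200.
Verified full-time employment (−$15,750 flat): $115,200 − $15,750 = $99,450.
Defendant has surrendered passport (−$6,500 flat): $99,450 − $6,500 = $92,950.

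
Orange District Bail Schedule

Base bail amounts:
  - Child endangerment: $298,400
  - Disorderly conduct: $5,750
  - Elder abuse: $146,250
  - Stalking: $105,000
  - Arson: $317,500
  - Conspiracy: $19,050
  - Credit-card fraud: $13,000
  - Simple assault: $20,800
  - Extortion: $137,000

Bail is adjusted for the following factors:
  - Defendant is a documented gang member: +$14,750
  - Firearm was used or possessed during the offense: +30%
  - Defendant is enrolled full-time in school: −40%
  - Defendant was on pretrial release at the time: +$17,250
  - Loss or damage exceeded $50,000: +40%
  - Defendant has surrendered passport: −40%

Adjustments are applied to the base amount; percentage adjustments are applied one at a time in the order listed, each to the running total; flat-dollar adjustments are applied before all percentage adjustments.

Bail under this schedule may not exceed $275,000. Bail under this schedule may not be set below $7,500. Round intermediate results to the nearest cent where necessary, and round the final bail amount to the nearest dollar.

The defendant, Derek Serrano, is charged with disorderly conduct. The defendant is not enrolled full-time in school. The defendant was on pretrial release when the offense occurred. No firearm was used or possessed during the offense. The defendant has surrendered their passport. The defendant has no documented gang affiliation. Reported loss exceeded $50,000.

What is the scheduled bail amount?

Base amounts from the schedule: disorderly conduct $5,750.
Single charge. Combined base = $5,750.
Defendant was on pretrial release at the time (+$17,250 flat): $5,750 + $17,250 = $23,000.
Loss or damage exceeded $50,000 (+40%): $23,000 × 1.4 = $32,200.
Defendant has surrendered passport (−40%): $32,200 × 0.6 = $19,320.
$19,320 is within the $275,000 maximum.
$19,320 is at or above the $7,500 minimum.

$19,320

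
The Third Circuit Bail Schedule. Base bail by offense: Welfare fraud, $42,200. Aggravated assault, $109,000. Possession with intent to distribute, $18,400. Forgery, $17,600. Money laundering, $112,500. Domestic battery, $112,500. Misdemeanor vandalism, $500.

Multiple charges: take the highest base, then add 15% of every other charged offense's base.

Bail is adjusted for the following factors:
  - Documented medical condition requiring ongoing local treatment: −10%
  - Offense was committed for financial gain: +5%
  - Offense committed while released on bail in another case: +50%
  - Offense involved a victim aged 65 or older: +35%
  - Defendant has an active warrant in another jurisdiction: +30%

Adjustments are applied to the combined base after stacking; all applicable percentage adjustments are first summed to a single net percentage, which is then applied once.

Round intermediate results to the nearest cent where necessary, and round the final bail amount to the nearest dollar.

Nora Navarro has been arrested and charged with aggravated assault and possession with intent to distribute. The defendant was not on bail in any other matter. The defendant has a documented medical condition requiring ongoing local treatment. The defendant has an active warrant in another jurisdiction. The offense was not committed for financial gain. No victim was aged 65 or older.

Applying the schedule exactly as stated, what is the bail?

Base amounts from the schedule: aggravated assault $109,000; possession with intent to distribute $18,400.
Stacking rule: highest base plus 15% of each additional charge. Highest is aggravated assault at $109,000. Additional: $18,400 × 15% = $2,760. Combined base = $109,000 + $2,760 = $111,760.
Net percentage adjustment: −10% +30% = +20%. $111,760 × 1.2 = $134,112.

$134,112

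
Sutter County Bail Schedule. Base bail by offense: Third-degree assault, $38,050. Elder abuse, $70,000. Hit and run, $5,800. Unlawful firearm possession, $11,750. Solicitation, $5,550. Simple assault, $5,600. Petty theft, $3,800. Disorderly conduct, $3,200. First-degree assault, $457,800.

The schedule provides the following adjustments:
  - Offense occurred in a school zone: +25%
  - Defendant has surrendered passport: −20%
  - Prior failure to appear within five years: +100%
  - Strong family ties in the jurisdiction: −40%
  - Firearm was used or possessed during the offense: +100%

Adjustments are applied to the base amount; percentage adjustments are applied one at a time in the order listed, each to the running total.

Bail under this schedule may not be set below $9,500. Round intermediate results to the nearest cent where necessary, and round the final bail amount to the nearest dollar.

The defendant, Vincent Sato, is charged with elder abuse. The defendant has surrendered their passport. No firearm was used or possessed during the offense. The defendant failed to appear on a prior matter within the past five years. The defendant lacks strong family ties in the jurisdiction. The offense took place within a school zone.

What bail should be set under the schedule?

Base amounts from the schedule: elder abuse $70,000.
Single charge. Combined base = $70,000.
Offense occurred in a school zone (+25%): $70,000 × 1.25 = $87,500.
Defendant has surrendered passport (−20%): $87,500 × 0.8 = $70,000.
Prior failure to appear within five years (+100%): $70,000 × 2 = $140,000.
$140,000 is at or above the $9,500 minimum.

$140,000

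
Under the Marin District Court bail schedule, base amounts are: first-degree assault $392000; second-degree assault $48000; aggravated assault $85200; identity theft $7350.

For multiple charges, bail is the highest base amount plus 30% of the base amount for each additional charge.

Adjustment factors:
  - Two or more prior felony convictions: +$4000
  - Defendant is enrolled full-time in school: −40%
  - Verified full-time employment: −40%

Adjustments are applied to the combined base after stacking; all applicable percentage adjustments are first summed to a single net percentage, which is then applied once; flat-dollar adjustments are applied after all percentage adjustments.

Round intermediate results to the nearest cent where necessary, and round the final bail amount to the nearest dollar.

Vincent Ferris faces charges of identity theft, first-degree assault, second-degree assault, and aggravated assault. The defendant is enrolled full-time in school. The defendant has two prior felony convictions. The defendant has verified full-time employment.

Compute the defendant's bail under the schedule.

Base amounts from the schedule: identity theft $7350; first-degree assault $392000; second-degree assault $48000; aggravated assault $85200.
Stacking rule: highest base plus 30% of each additional charge. Highest is first-degree assault at $392000. Additional: $7350 × 30% = $2205; $48000 × 30% = $14400; $85200 × 30% = $25560. Combined base = $392000 + $42165 = $434165.
Net percentage adjustment: −40% −40% = −80%. $434165 × 0.2 = $86833.
Two or more prior felony convictions (+$4000 flat): $86833 + $4000 = $90833.

$90833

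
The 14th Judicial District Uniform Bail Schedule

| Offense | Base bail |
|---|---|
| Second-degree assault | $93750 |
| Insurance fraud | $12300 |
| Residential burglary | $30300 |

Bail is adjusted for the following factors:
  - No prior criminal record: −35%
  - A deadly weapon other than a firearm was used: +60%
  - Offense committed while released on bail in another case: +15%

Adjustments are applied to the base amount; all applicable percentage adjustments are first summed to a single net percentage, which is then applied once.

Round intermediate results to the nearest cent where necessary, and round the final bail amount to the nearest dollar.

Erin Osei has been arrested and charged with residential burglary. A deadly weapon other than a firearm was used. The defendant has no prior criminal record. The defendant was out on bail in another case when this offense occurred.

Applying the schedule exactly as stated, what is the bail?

$42420

Base amounts from the schedule: residential burglary $30300.
Single charge. Combined base = $30300.
Net percentage adjustment: −35% +60% +15% = +40%. $30300 × 1.4 = $42420.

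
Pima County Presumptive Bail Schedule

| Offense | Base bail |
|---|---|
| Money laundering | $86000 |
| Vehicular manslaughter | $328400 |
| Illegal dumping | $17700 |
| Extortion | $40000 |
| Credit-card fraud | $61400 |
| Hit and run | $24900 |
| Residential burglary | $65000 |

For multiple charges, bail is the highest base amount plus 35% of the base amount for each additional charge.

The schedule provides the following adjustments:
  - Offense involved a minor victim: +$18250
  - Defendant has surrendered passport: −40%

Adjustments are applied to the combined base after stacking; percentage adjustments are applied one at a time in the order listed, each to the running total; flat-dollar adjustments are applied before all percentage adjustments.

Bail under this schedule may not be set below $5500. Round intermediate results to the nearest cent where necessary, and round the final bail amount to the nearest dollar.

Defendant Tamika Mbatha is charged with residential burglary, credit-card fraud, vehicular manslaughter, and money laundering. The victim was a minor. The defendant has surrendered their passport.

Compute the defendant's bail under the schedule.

$252594

Base amounts from the schedule: residential burglary $65000; credit-card fraud $61400; vehicular manslaughter $328400; money laundering $86000.
Stacking rule: highest base plus 35% of each additional charge. Highest is vehicular manslaughter at $328400. Additional: $65000 × 35% = $22750; $61400 × 35% = $21490; $86000 × 35% = $30100. Combined base = $328400 + $74340 = $402740.
Offense involved a minor victim (+$18250 flat): $402740 + $18250 = $420990.
Defendant has surrendered passport (−40%): $420990 × 0.6 = $252594.
$252594 is at or above the $5500 minimum.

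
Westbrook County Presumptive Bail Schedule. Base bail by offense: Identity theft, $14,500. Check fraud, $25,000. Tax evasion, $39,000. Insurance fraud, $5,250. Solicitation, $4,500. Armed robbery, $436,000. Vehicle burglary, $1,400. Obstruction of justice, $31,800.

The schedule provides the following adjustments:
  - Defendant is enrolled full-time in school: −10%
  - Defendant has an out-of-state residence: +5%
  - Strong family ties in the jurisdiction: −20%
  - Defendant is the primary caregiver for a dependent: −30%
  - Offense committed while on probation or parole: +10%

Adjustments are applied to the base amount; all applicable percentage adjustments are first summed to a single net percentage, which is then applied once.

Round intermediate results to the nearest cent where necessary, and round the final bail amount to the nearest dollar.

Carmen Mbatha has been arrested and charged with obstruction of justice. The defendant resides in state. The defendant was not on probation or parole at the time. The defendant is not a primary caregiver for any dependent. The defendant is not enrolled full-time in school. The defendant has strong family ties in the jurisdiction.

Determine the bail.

$25,440

Base amounts from the schedule: obstruction of justice $31,800.
Single charge. Combined base = $31,800.
Strong family ties in the jurisdiction (−20%): $31,800 × 0.8 = $25,440.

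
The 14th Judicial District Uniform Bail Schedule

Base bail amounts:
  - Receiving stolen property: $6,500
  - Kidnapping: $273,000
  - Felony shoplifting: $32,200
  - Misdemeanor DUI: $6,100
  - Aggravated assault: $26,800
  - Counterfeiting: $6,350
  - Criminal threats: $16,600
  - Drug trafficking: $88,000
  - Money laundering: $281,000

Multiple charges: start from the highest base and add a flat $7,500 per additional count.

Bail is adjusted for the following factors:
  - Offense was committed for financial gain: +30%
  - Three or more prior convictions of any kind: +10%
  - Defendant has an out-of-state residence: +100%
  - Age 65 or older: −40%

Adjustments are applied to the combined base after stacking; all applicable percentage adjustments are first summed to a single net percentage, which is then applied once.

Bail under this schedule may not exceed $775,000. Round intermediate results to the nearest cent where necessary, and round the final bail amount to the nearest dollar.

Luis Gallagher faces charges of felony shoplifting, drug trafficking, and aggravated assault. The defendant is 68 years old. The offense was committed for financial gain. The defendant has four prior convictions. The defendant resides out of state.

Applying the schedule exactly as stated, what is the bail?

Base amounts from the schedule: felony shoplifting $32,200; drug trafficking $88,000; aggravated assault $26,800.
Stacking rule: highest base plus $7,500 per additional charge. Highest is drug trafficking at $88,000; 2 additional charges → +$15,000. Combined base = $103,000.
Net percentage adjustment: +30% +10% +100% −40% = +100%. $103,000 × 2 = $206,000.
$206,000 is within the $775,000 maximum.

$206,000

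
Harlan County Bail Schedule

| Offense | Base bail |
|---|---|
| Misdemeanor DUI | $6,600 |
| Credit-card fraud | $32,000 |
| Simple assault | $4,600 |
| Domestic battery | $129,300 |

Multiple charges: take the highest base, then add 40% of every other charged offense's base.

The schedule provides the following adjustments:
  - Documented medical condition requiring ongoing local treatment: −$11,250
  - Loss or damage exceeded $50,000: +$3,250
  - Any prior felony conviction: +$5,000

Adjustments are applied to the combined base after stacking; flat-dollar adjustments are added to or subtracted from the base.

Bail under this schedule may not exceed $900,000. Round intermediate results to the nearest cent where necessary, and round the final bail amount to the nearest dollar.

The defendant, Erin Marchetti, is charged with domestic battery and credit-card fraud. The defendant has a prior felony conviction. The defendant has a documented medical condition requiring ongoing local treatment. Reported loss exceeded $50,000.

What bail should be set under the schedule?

$139,100

Base amounts from the schedule: domestic battery $129,300; credit-card fraud $32,000.
Stacking rule: highest base plus 40% of each additional charge. Highest is domestic battery at $129,300. Additional: $32,000 × 40% = $12,800. Combined base = $129,300 + $12,800 = $142,100.
Documented medical condition requiring ongoing local treatment (−$11,250 flat): $142,100 − $11,250 = $130,850.
Loss or damage exceeded $50,000 (+$3,250 flat): $130,850 + $3,250 = $134,100.
Any prior felony conviction (+$5,000 flat): $134,100 + $5,000 = $139,100.
$139,100 is within the $900,000 maximum.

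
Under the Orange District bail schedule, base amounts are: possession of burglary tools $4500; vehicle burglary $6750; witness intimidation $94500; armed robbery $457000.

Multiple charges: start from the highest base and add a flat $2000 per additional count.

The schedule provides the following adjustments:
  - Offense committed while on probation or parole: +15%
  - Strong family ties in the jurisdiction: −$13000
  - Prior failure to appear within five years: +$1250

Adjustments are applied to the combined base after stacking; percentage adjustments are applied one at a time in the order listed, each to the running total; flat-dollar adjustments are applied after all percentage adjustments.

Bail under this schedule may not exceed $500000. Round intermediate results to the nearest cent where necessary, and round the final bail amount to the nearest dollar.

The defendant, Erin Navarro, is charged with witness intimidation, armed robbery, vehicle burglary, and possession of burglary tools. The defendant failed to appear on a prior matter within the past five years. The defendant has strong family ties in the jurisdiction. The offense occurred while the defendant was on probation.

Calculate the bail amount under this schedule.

$500000

Base amounts from the schedule: witness intimidation $94500; armed robbery $457000; vehicle burglary $6750; possession of burglary tools $4500.
Stacking rule: highest base plus $2000 per additional charge. Highest is armed robbery at $457000; 3 additional charges → +$6000. Combined base = $463000.
Offense committed while on probation or parole (+15%): $463000 × 1.15 = $532450.
Strong family ties in the jurisdiction (−$13000 flat): $532450 − $13000 = $519450.
Prior failure to appear within five years (+$1250 flat): $519450 + $1250 = $520700.
Result $520700 exceeds the maximum of $500000; bail is capped at $500000.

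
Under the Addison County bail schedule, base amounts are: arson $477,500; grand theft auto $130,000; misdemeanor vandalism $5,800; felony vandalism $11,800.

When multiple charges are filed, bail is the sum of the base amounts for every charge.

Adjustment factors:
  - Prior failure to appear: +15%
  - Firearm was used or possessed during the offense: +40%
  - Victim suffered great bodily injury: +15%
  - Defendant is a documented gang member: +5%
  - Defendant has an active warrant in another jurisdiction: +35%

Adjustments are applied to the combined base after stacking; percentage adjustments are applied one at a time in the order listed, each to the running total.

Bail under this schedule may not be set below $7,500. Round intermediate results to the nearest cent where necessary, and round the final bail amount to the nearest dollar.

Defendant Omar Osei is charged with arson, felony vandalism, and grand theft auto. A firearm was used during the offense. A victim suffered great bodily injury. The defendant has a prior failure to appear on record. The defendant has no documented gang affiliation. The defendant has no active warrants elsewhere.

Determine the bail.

Base amounts from the schedule: arson $477,500; felony vandalism $11,800; grand theft auto $130,000.
Stacking rule: sum of all bases. $477,500 + $11,800 + $130,000 = $619,300.
Prior failure to appear (+15%): $619,300 × 1.15 = $712,195.
Firearm was used or possessed during the offense (+40%): $712,195 × 1.4 = $997,073.
Victim suffered great bodily injury (+15%): $997,073 × 1.15 = $1,146,633.95.
$1,146,633.95 is at or above the $7,500 minimum.
Rounded to the nearest dollar: $1,146,634.

$1,146,634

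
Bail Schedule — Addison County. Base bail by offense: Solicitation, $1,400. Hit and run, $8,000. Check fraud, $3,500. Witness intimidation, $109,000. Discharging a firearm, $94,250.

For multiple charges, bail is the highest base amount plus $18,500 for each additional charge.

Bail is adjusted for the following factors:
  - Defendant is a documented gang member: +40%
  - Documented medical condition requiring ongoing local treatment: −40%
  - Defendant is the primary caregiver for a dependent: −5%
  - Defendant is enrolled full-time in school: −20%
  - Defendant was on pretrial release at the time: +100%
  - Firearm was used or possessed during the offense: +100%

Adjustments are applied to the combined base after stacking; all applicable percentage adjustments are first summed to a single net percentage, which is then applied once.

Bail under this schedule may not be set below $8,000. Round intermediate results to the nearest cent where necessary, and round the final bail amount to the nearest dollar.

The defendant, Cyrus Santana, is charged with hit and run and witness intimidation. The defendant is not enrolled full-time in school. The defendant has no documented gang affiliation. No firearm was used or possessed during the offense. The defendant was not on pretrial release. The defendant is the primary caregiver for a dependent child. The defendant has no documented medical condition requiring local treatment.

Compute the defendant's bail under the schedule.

$121,125

Base amounts from the schedule: hit and run $8,000; witness intimidation $109,000.
Stacking rule: highest base plus $18,500 per additional charge. Highest is witness intimidation at $109,000; 1 additional charge → +$18,500. Combined base = $127,500.
Defendant is the primary caregiver for a dependent (−5%): $127,500 × 0.95 = $121,125.
$121,125 is at or above the $8,000 minimum.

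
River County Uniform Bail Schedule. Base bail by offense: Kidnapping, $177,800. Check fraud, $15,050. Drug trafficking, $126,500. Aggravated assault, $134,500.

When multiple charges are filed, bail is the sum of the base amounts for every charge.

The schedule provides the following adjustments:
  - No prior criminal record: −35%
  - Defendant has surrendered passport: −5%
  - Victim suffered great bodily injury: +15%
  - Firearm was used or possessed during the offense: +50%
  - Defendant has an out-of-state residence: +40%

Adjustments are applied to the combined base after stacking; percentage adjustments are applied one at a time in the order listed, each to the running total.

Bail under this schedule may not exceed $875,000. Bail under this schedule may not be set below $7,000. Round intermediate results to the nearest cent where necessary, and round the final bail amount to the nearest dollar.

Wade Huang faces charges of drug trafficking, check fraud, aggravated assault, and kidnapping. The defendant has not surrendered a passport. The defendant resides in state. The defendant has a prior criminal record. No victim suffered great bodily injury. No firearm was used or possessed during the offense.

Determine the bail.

$453,850

Base amounts from the schedule: drug trafficking $126,500; check fraud $15,050; aggravated assault $134,500; kidnapping $177,800.
Stacking rule: sum of all bases. $126,500 + $15,050 + $134,500 + $177,800 = $453,850.
No adjustment factors apply to this defendant.
$453,850 is within the $875,000 maximum.
$453,850 is at or above the $7,000 minimum.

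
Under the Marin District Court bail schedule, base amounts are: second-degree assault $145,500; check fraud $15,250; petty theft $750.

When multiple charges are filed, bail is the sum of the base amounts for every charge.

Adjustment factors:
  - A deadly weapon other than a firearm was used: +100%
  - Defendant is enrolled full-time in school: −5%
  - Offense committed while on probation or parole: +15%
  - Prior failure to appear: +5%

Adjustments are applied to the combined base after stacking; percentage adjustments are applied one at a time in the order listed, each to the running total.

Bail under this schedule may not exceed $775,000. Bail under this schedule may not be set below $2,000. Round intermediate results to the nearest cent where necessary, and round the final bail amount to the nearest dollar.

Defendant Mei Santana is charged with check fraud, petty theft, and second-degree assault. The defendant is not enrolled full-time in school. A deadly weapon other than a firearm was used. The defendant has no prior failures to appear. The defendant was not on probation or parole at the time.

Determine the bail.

$323,000

Base amounts from the schedule: check fraud $15,250; petty theft $750; second-degree assault $145,500.
Stacking rule: sum of all bases. $15,250 + $750 + $145,500 = $161,500.
A deadly weapon other than a firearm was used (+100%): $161,500 × 2 = $323,000.
$323,000 is within the $775,000 maximum.
$323,000 is at or above the $2,000 minimum.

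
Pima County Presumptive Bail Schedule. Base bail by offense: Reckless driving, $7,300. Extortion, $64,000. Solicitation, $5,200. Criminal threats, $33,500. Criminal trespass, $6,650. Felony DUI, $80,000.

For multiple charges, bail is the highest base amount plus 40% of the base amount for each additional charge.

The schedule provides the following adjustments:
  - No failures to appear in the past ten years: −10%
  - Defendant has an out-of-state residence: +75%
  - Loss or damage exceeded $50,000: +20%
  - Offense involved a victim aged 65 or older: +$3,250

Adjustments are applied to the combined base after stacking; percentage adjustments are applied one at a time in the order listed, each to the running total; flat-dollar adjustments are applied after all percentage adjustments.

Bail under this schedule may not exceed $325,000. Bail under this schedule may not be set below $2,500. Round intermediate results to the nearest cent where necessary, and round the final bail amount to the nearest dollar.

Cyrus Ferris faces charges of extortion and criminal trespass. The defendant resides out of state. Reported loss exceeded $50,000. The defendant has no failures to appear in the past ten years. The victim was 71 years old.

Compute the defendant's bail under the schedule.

$129,237

Base amounts from the schedule: extortion $64,000; criminal trespass $6,650.
Stacking rule: highest base plus 40% of each additional charge. Highest is extortion at $64,000. Additional: $6,650 × 40% = $2,660. Combined base = $64,000 + $2,660 = $66,660.
No failures to appear in the past ten years (−10%): $66,660 × 0.9 = $59,994.
Defendant has an out-of-state residence (+75%): $59,994 × 1.75 = $104,989.50.
Loss or damage exceeded $50,000 (+20%): $104,989.50 × 1.2 = $125,987.40.
Offense involved a victim aged 65 or older (+$3,250 flat): $125,987.40 + $3,250 = $129,237.40.
$129,237.40 is within the $325,000 maximum.
$129,237.40 is at or above the $2,500 minimum.
Rounded to the nearest dollar: $129,237.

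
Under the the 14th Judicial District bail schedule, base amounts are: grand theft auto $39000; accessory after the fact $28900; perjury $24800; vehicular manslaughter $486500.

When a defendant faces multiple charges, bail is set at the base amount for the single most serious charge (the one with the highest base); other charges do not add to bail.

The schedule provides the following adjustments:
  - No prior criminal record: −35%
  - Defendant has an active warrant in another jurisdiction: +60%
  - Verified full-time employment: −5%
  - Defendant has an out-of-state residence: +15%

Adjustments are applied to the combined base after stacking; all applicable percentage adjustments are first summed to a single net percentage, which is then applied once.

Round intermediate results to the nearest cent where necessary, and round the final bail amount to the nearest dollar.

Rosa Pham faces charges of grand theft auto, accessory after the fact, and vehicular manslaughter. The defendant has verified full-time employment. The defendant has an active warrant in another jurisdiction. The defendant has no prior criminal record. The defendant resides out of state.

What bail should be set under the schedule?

$656775

Base amounts from the schedule: grand theft auto $39000; accessory after the fact $28900; vehicular manslaughter $486500.
Stacking rule: use the highest base only. Highest is vehicular manslaughter at $486500. Combined base = $486500.
Net percentage adjustment: −35% +60% −5% +15% = +35%. $486500 × 1.35 = $656775.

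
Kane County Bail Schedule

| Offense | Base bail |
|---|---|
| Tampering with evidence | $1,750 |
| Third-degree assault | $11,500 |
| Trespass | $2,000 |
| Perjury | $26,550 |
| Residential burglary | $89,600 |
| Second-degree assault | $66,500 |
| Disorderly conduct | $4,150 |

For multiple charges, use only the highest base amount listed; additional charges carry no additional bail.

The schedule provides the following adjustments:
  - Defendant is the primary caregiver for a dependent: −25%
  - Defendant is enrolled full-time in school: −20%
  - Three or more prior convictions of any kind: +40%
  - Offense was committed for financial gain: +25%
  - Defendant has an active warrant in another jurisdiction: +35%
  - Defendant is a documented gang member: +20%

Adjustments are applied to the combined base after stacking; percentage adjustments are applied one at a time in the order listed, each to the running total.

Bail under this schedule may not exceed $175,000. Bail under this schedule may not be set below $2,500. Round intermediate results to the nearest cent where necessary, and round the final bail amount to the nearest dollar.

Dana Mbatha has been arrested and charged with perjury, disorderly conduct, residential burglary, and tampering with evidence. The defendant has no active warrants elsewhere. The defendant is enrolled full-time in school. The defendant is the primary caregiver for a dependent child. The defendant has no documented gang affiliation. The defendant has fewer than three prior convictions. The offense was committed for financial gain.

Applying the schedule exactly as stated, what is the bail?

Base amounts from the schedule: perjury $26,550; disorderly conduct $4,150; residential burglary $89,600; tampering with evidence $1,750.
Stacking rule: use the highest base only. Highest is residential burglary at $89,600. Combined base = $89,600.
Defendant is the primary caregiver for a dependent (−25%): $89,600 × 0.75 = $67,200.
Defendant is enrolled full-time in school (−20%): $67,200 × 0.8 = $53,760.
Offense was committed for financial gain (+25%): $53,760 × 1.25 = $67,200.
$67,200 is within the $175,000 maximum.
$67,200 is at or above the $2,500 minimum.

$67,200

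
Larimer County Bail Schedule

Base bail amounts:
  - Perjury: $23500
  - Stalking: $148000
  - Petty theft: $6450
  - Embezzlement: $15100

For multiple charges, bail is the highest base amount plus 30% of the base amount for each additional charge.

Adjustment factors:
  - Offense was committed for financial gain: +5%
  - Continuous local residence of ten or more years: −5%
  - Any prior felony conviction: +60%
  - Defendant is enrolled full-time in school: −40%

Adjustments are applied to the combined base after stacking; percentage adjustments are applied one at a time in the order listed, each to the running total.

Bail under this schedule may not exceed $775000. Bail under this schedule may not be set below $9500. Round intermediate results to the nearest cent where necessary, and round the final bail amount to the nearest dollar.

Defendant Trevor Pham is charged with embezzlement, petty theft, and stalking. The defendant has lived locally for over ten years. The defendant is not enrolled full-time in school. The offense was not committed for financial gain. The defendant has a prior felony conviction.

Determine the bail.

$234787

Base amounts from the schedule: embezzlement $15100; petty theft $6450; stalking $148000.
Stacking rule: highest base plus 30% of each additional charge. Highest is stalking at $148000. Additional: $15100 × 30% = $4530; $6450 × 30% = $1935. Combined base = $148000 + $6465 = $154465.
Continuous local residence of ten or more years (−5%): $154465 × 0.95 = $146741.75.
Any prior felony conviction (+60%): $146741.75 × 1.6 = $234786.80.
$234786.80 is within the $775000 maximum.
$234786.80 is at or above the $9500 minimum.
Rounded to the nearest dollar: $234787.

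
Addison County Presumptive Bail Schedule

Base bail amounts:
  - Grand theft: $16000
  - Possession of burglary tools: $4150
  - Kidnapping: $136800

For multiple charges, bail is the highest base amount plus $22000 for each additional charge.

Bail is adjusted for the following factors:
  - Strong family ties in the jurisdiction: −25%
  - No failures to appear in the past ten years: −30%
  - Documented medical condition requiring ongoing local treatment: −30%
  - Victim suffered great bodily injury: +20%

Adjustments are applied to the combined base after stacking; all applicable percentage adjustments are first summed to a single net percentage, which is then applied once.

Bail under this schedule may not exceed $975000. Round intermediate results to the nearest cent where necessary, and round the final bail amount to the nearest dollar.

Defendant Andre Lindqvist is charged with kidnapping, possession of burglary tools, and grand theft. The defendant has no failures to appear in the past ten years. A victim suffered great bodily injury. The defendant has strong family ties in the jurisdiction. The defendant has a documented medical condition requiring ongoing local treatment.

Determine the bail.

Base amounts from the schedule: kidnapping $136800; possession of burglary tools $4150; grand theft $16000.
Stacking rule: highest base plus $22000 per additional charge. Highest is kidnapping at $136800; 2 additional charges → +$44000. Combined base = $180800.
Net percentage adjustment: −25% −30% −30% +20% = −65%. $180800 × 0.35 = $63280.
$63280 is within the $975000 maximum.

$63280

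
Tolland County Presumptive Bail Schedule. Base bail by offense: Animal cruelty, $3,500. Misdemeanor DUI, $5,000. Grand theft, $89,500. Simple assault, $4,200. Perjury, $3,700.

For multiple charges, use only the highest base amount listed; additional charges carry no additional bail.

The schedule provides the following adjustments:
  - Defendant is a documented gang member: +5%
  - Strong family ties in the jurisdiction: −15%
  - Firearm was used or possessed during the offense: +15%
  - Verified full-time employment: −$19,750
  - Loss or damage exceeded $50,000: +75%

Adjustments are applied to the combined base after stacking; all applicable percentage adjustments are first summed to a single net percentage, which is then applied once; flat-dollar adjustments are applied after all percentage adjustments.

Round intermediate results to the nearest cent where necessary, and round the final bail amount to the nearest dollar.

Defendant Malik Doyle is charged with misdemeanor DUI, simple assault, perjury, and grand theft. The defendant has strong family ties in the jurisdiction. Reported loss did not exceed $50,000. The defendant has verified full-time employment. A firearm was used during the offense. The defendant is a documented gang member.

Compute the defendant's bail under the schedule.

Base amounts from the schedule: misdemeanor DUI $5,000; simple assault $4,200; perjury $3,700; grand theft $89,500.
Stacking rule: use the highest base only. Highest is grand theft at $89,500. Combined base = $89,500.
Net percentage adjustment: +5% −15% +15% = +5%. $89,500 × 1.05 = $93,975.
Verified full-time employment (−$19,750 flat): $93,975 − $19,750 = $74,225.

$74,225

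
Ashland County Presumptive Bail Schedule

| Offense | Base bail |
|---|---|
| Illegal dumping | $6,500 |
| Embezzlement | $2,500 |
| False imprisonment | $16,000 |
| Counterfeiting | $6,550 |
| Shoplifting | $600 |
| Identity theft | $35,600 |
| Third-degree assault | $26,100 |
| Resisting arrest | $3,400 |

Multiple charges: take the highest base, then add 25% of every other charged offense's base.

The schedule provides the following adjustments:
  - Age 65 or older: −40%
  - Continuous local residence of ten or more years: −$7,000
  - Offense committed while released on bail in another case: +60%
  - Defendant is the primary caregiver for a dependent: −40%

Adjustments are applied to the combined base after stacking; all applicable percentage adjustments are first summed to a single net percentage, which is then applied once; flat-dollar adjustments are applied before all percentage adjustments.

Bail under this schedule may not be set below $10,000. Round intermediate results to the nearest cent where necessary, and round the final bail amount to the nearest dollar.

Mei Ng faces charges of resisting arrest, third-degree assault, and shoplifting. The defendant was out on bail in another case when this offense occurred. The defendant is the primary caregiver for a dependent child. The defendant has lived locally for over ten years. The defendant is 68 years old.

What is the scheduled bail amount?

$16,080

Base amounts from the schedule: resisting arrest $3,400; third-degree assault $26,100; shoplifting $600.
Stacking rule: highest base plus 25% of each additional charge. Highest is third-degree assault at $26,100. Additional: $3,400 × 25% = $850; $600 × 25% = $150. Combined base = $26,100 + $1,000 = $27,100.
Continuous local residence of ten or more years (−$7,000 flat): $27,100 − $7,000 = $20,100.
Net percentage adjustment: −40% +60% −40% = −20%. $20,100 × 0.8 = $16,080.
$16,080 is at or above the $10,000 minimum.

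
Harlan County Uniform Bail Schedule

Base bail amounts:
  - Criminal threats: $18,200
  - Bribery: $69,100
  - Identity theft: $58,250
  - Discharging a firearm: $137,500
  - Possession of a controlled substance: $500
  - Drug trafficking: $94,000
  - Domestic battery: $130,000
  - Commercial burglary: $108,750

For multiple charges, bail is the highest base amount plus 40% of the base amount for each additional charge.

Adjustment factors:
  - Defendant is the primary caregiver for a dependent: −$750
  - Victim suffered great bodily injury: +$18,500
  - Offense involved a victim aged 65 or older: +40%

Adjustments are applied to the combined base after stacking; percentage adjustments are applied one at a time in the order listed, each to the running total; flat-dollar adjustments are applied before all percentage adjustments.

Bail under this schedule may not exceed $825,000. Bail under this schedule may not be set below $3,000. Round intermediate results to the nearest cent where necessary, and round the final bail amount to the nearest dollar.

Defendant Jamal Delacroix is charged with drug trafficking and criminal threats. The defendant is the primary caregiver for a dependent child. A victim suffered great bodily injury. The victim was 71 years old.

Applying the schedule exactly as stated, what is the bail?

$166,642

Base amounts from the schedule: drug trafficking $94,000; criminal threats $18,200.
Stacking rule: highest base plus 40% of each additional charge. Highest is drug trafficking at $94,000. Additional: $18,200 × 40% = $7,280. Combined base = $94,000 + $7,280 = $101,280.
Defendant is the primary caregiver for a dependent (−$750 flat): $101,280 − $750 = $100,530.
Victim suffered great bodily injury (+$18,500 flat): $100,530 + $18,500 = $119,030.
Offense involved a victim aged 65 or older (+40%): $119,030 × 1.4 = $166,642.
$166,642 is within the $825,000 maximum.
$166,642 is at or above the $3,000 minimum.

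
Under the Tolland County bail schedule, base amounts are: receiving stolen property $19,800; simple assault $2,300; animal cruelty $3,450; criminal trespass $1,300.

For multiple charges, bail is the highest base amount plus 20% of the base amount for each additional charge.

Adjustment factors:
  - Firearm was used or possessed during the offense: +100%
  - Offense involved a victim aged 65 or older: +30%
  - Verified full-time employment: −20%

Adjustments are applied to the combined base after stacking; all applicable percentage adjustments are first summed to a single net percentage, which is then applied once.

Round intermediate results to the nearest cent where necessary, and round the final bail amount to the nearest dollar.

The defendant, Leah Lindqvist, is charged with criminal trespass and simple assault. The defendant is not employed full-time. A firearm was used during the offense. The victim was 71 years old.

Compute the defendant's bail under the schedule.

Base amounts from the schedule: criminal trespass $1,300; simple assault $2,300.
Stacking rule: highest base plus 20% of each additional charge. Highest is simple assault at $2,300. Additional: $1,300 × 20% = $260. Combined base = $2,300 + $260 = $2,560.
Net percentage adjustment: +100% +30% = +130%. $2,560 × 2.3 = $5,888.

$5,888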